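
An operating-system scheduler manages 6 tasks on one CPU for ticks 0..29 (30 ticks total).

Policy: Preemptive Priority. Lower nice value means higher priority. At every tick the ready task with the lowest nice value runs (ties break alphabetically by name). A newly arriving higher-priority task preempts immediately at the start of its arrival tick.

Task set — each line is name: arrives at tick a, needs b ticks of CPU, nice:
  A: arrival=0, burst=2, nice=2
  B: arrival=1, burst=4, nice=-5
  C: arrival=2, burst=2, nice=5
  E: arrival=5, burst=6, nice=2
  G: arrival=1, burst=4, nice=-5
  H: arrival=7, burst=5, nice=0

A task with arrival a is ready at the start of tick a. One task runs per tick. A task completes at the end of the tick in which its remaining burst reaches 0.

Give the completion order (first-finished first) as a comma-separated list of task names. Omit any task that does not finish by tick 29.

completion order = B, G, H, A, E, C

t=0: ready={A} → run A
t=1: ready={A,B,G} → run B
t=2: ready={A,B,C,G} → run B
t=3: ready={A,B,C,G} → run B
t=4: ready={A,B,C,G} → run B
t=5: ready={A,C,E,G} → run G
t=6: ready={A,C,E,G} → run G
t=7: ready={A,C,E,G,H} → run G
t=8: ready={A,C,E,G,H} → run G
t=9: ready={A,C,E,H} → run H
t=10: ready={A,C,E,H} → run H
t=11: ready={A,C,E,H} → run H
t=12: ready={A,C,E,H} → run H
t=13: ready={A,C,E,H} → run H
t=14: ready={A,C,E} → run A
t=15: ready={C,E} → run E
t=16: ready={C,E} → run E
t=17: ready={C,E} → run E
t=18: ready={C,E} → run E
t=19: ready={C,E} → run E
t=20: ready={C,E} → run E
t=21: ready={C} → run C
t=22: ready={C} → run C
t=23: (idle)
t=24: (idle)
t=25: (idle)
t=26: (idle)
t=27: (idle)
t=28: (idle)
t=29: (idle)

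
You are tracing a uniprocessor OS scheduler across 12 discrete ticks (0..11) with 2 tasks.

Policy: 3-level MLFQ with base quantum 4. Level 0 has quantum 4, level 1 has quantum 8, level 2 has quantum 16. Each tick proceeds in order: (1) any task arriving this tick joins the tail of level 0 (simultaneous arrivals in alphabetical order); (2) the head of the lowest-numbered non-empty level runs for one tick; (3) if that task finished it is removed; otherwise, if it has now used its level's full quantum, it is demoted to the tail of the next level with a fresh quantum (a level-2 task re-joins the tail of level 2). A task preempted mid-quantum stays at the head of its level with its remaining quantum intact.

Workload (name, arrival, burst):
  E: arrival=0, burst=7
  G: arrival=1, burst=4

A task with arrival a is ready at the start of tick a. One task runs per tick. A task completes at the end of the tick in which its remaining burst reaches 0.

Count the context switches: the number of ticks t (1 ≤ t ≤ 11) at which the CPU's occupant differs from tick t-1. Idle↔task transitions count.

context switches = 3

t=0: L0/L1/L2 = E/-/- → run E
t=1: L0/L1/L2 = EG/-/- → run E
t=2: L0/L1/L2 = EG/-/- → run E
t=3: L0/L1/L2 = EG/-/- → run E
t=4: L0/L1/L2 = G/E/- → run G
t=5: L0/L1/L2 = G/E/- → run G
t=6: L0/L1/L2 = G/E/- → run G
t=7: L0/L1/L2 = G/E/- → run G
t=8: L0/L1/L2 = -/E/- → run E
t=9: L0/L1/L2 = -/E/- → run E
t=10: L0/L1/L2 = -/E/- → run E
t=11: (idle)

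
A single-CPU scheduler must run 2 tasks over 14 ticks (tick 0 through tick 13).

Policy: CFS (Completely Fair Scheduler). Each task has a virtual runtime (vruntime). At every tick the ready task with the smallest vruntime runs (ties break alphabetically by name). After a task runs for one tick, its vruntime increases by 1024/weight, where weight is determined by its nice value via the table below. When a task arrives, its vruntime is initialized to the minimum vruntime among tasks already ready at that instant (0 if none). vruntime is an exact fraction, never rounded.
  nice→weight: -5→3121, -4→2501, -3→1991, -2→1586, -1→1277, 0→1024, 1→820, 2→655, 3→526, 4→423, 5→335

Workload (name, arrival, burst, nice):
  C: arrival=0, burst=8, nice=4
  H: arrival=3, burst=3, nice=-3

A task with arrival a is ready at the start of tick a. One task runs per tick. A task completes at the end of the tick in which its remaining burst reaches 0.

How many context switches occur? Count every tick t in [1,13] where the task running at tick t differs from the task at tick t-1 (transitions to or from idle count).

context switches = 3

t=0: vr[C=0] → run C
t=1: vr[C=1024/423] → run C
t=2: vr[C=2048/423] → run C
t=3: vr[C=1024/141 H=1024/141] → run C
t=4: vr[C=4096/423 H=1024/141] → run H
t=5: vr[C=4096/423 H=2183168/280731] → run H
t=6: vr[C=4096/423 H=2327552/280731] → run H
t=7: vr[C=4096/423] → run C
t=8: vr[C=5120/423] → run C
t=9: vr[C=2048/141] → run C
t=10: vr[C=7168/423] → run C
t=11: (idle)
t=12: (idle)
t=13: (idle)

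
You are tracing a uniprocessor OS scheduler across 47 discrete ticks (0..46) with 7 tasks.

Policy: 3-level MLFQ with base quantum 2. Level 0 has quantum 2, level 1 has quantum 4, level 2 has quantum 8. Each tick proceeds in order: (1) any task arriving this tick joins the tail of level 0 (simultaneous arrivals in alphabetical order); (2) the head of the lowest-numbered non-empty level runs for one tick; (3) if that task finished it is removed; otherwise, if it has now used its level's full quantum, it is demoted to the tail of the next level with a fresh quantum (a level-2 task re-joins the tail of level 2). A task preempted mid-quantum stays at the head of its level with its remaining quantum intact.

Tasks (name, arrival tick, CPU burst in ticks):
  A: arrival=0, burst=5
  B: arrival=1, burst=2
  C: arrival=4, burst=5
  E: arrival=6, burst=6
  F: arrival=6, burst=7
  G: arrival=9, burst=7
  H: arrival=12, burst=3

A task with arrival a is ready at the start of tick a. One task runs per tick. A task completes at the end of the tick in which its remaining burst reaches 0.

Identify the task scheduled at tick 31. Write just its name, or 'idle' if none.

t=0: L0/L1/L2 = A/-/- → run A
t=1: L0/L1/L2 = AB/-/- → run A
t=2: L0/L1/L2 = B/A/- → run B
t=3: L0/L1/L2 = B/A/- → run B
t=4: L0/L1/L2 = C/A/- → run C
t=5: L0/L1/L2 = C/A/- → run C
t=6: L0/L1/L2 = EF/AC/- → run E
t=7: L0/L1/L2 = EF/AC/- → run E
t=8: L0/L1/L2 = F/ACE/- → run F
t=9: L0/L1/L2 = FG/ACE/- → run F
t=10: L0/L1/L2 = G/ACEF/- → run G
t=11: L0/L1/L2 = G/ACEF/- → run G
t=12: L0/L1/L2 = H/ACEFG/- → run H
t=13: L0/L1/L2 = H/ACEFG/- → run H
t=14: L0/L1/L2 = -/ACEFGH/- → run A
t=15: L0/L1/L2 = -/ACEFGH/- → run A
t=16: L0/L1/L2 = -/ACEFGH/- → run A
t=17: L0/L1/L2 = -/CEFGH/- → run C
t=18: L0/L1/L2 = -/CEFGH/- → run C
t=19: L0/L1/L2 = -/CEFGH/- → run C
t=20: L0/L1/L2 = -/EFGH/- → run E
t=21: L0/L1/L2 = -/EFGH/- → run E
t=22: L0/L1/L2 = -/EFGH/- → run E
t=23: L0/L1/L2 = -/EFGH/- → run E
t=24: L0/L1/L2 = -/FGH/- → run F
t=25: L0/L1/L2 = -/FGH/- → run F
t=26: L0/L1/L2 = -/FGH/- → run F
t=27: L0/L1/L2 = -/FGH/- → run F
t=28: L0/L1/L2 = -/GH/F → run G
t=29: L0/L1/L2 = -/GH/F → run G
t=30: L0/L1/L2 = -/GH/F → run G
t=31: L0/L1/L2 = -/GH/F → run G
t=32: L0/L1/L2 = -/H/FG → run H
t=33: L0/L1/L2 = -/-/FG → run F
t=34: L0/L1/L2 = -/-/G → run G
t=35: (idle)
t=36: (idle)
t=37: (idle)
t=38: (idle)
t=39: (idle)
t=40: (idle)
t=41: (idle)
t=42: (idle)
t=43: (idle)
t=44: (idle)
t=45: (idle)
t=46: (idle)

running at tick 31 = G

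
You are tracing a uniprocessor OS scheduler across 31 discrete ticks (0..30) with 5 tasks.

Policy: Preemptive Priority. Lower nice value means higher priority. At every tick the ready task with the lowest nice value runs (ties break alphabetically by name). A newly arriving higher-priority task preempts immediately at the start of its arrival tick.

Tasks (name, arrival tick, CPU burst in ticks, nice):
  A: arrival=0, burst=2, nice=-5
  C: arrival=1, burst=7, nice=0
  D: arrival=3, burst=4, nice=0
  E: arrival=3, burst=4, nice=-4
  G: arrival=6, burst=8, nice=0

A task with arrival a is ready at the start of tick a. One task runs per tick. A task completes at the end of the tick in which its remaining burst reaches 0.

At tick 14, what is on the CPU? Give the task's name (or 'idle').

running at tick 14 = D

t=0: ready={A} → run A
t=1: ready={A,C} → run A
t=2: ready={C} → run C
t=3: ready={C,D,E} → run E
t=4: ready={C,D,E} → run E
t=5: ready={C,D,E} → run E
t=6: ready={C,D,E,G} → run E
t=7: ready={C,D,G} → run C
t=8: ready={C,D,G} → run C
t=9: ready={C,D,G} → run C
t=10: ready={C,D,G} → run C
t=11: ready={C,D,G} → run C
t=12: ready={C,D,G} → run C
t=13: ready={D,G} → run D
t=14: ready={D,G} → run D
t=15: ready={D,G} → run D
t=16: ready={D,G} → run D
t=17: ready={G} → run G
t=18: ready={G} → run G
t=19: ready={G} → run G
t=20: ready={G} → run G
t=21: ready={G} → run G
t=22: ready={G} → run G
t=23: ready={G} → run G
t=24: ready={G} → run G
t=25: (idle)
t=26: (idle)
t=27: (idle)
t=28: (idle)
t=29: (idle)
t=30: (idle)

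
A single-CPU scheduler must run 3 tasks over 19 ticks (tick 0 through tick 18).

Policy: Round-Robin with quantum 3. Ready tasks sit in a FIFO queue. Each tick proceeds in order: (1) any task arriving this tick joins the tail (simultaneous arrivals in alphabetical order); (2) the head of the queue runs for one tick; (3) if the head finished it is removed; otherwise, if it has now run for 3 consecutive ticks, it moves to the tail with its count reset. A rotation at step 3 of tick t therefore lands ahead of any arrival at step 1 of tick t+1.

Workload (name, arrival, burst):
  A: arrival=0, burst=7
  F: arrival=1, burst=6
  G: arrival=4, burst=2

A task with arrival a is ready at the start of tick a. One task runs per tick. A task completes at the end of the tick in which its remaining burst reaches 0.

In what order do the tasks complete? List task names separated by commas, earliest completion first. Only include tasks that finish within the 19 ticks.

t=0: queue=[A] q_used=0 → run A
t=1: queue=[A,F] q_used=1 → run A
t=2: queue=[A,F] q_used=2 → run A
t=3: queue=[F,A] q_used=0 → run F
t=4: queue=[F,A,G] q_used=1 → run F
t=5: queue=[F,A,G] q_used=2 → run F
t=6: queue=[A,G,F] q_used=0 → run A
t=7: queue=[A,G,F] q_used=1 → run A
t=8: queue=[A,G,F] q_used=2 → run A
t=9: queue=[G,F,A] q_used=0 → run G
t=10: queue=[G,F,A] q_used=1 → run G
t=11: queue=[F,A] q_used=0 → run F
t=12: queue=[F,A] q_used=1 → run F
t=13: queue=[F,A] q_used=2 → run F
t=14: queue=[A] q_used=0 → run A
t=15: (idle)
t=16: (idle)
t=17: (idle)
t=18: (idle)

completion order = G, F, A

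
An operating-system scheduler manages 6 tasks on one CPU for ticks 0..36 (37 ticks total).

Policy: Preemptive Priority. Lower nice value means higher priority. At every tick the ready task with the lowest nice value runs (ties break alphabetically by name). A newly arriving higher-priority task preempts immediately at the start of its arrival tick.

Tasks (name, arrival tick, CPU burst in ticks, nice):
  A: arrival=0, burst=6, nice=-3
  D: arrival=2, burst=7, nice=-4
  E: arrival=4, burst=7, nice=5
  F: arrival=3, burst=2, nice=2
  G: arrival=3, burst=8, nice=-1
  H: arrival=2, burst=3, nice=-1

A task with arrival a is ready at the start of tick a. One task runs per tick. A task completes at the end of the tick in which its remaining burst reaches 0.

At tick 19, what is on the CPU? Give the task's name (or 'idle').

running at tick 19 = G

t=0: ready={A} → run A
t=1: ready={A} → run A
t=2: ready={A,D,H} → run D
t=3: ready={A,D,F,G,H} → run D
t=4: ready={A,D,E,F,G,H} → run D
t=5: ready={A,D,E,F,G,H} → run D
t=6: ready={A,D,E,F,G,H} → run D
t=7: ready={A,D,E,F,G,H} → run D
t=8: ready={A,D,E,F,G,H} → run D
t=9: ready={A,E,F,G,H} → run A
t=10: ready={A,E,F,G,H} → run A
t=11: ready={A,E,F,G,H} → run A
t=12: ready={A,E,F,G,H} → run A
t=13: ready={E,F,G,H} → run G
t=14: ready={E,F,G,H} → run G
t=15: ready={E,F,G,H} → run G
t=16: ready={E,F,G,H} → run G
t=17: ready={E,F,G,H} → run G
t=18: ready={E,F,G,H} → run G
t=19: ready={E,F,G,H} → run G
t=20: ready={E,F,G,H} → run G
t=21: ready={E,F,H} → run H
t=22: ready={E,F,H} → run H
t=23: ready={E,F,H} → run H
t=24: ready={E,F} → run F
t=25: ready={E,F} → run F
t=26: ready={E} → run E
t=27: ready={E} → run E
t=28: ready={E} → run E
t=29: ready={E} → run E
t=30: ready={E} → run E
t=31: ready={E} → run E
t=32: ready={E} → run E
t=33: (idle)
t=34: (idle)
t=35: (idle)
t=36: (idle)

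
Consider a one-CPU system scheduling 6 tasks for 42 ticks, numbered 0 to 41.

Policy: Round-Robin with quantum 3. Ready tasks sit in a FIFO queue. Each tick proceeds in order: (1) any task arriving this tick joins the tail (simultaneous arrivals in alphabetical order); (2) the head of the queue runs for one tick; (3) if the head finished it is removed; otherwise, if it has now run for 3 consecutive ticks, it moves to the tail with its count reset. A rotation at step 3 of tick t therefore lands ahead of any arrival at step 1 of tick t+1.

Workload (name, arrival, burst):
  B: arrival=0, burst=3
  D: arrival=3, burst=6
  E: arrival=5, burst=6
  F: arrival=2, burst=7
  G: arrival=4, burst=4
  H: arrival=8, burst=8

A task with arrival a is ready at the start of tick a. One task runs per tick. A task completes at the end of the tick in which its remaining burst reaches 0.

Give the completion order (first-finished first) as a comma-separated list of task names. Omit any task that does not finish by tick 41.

completion order = B, D, G, E, F, H

t=0: queue=[B] q_used=0 → run B
t=1: queue=[B] q_used=1 → run B
t=2: queue=[B,F] q_used=2 → run B
t=3: queue=[F,D] q_used=0 → run F
t=4: queue=[F,D,G] q_used=1 → run F
t=5: queue=[F,D,G,E] q_used=2 → run F
t=6: queue=[D,G,E,F] q_used=0 → run D
t=7: queue=[D,G,E,F] q_used=1 → run D
t=8: queue=[D,G,E,F,H] q_used=2 → run D
t=9: queue=[G,E,F,H,D] q_used=0 → run G
t=10: queue=[G,E,F,H,D] q_used=1 → run G
t=11: queue=[G,E,F,H,D] q_used=2 → run G
t=12: queue=[E,F,H,D,G] q_used=0 → run E
t=13: queue=[E,F,H,D,G] q_used=1 → run E
t=14: queue=[E,F,H,D,G] q_used=2 → run E
t=15: queue=[F,H,D,G,E] q_used=0 → run F
t=16: queue=[F,H,D,G,E] q_used=1 → run F
t=17: queue=[F,H,D,G,E] q_used=2 → run F
t=18: queue=[H,D,G,E,F] q_used=0 → run H
t=19: queue=[H,D,G,E,F] q_used=1 → run H
t=20: queue=[H,D,G,E,F] q_used=2 → run H
t=21: queue=[D,G,E,F,H] q_used=0 → run D
t=22: queue=[D,G,E,F,H] q_used=1 → run D
t=23: queue=[D,G,E,F,H] q_used=2 → run D
t=24: queue=[G,E,F,H] q_used=0 → run G
t=25: queue=[E,F,H] q_used=0 → run E
t=26: queue=[E,F,H] q_used=1 → run E
t=27: queue=[E,F,H] q_used=2 → run E
t=28: queue=[F,H] q_used=0 → run F
t=29: queue=[H] q_used=0 → run H
t=30: queue=[H] q_used=1 → run H
t=31: queue=[H] q_used=2 → run H
t=32: queue=[H] q_used=0 → run H
t=33: queue=[H] q_used=1 → run H
t=34: (idle)
t=35: (idle)
t=36: (idle)
t=37: (idle)
t=38: (idle)
t=39: (idle)
t=40: (idle)
t=41: (idle)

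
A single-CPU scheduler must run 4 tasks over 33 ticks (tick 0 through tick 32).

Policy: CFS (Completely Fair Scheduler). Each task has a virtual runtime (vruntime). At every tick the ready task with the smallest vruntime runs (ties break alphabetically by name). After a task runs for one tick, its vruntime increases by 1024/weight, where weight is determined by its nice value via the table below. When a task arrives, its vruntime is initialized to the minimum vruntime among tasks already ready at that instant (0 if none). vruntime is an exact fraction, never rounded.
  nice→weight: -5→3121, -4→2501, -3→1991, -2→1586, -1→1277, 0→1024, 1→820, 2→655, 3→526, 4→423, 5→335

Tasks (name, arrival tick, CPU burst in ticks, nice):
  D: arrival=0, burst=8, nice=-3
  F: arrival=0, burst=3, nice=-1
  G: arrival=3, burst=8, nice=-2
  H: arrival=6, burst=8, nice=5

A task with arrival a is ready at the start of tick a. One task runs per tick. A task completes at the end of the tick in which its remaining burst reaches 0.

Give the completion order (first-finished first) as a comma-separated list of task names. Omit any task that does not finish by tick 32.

t=0: vr[D=0 F=0] → run D
t=1: vr[D=1024/1991 F=0] → run F
t=2: vr[D=1024/1991 F=1024/1277] → run D
t=3: vr[D=2048/1991 F=1024/1277 G=1024/1277] → run F
t=4: vr[D=2048/1991 F=2048/1277 G=1024/1277] → run G
t=5: vr[D=2048/1991 F=2048/1277 G=1465856/1012661] → run D
t=6: vr[D=3072/1991 F=2048/1277 G=1465856/1012661 H=1465856/1012661] → run G
t=7: vr[D=3072/1991 F=2048/1277 G=2119680/1012661 H=1465856/1012661] → run H
t=8: vr[D=3072/1991 F=2048/1277 G=2119680/1012661 H=1528026624/339241435] → run D
t=9: vr[D=4096/1991 F=2048/1277 G=2119680/1012661 H=1528026624/339241435] → run F
t=10: vr[D=4096/1991 G=2119680/1012661 H=1528026624/339241435] → run D
t=11: vr[D=5120/1991 G=2119680/1012661 H=1528026624/339241435] → run G
t=12: vr[D=5120/1991 G=2773504/1012661 H=1528026624/339241435] → run D
t=13: vr[D=6144/1991 G=2773504/1012661 H=1528026624/339241435] → run G
t=14: vr[D=6144/1991 G=3427328/1012661 H=1528026624/339241435] → run D
t=15: vr[D=7168/1991 G=3427328/1012661 H=1528026624/339241435] → run G
t=16: vr[D=7168/1991 G=4081152/1012661 H=1528026624/339241435] → run D
t=17: vr[G=4081152/1012661 H=1528026624/339241435] → run G
t=18: vr[G=4734976/1012661 H=1528026624/339241435] → run H
t=19: vr[G=4734976/1012661 H=2564991488/339241435] → run G
t=20: vr[G=5388800/1012661 H=2564991488/339241435] → run G
t=21: vr[H=2564991488/339241435] → run H
t=22: vr[H=3601956352/339241435] → run H
t=23: vr[H=4638921216/339241435] → run H
t=24: vr[H=1135177216/67848287] → run H
t=25: vr[H=6712850944/339241435] → run H
t=26: vr[H=7749815808/339241435] → run H
t=27: (idle)
t=28: (idle)
t=29: (idle)
t=30: (idle)
t=31: (idle)
t=32: (idle)

completion order = F, D, G, H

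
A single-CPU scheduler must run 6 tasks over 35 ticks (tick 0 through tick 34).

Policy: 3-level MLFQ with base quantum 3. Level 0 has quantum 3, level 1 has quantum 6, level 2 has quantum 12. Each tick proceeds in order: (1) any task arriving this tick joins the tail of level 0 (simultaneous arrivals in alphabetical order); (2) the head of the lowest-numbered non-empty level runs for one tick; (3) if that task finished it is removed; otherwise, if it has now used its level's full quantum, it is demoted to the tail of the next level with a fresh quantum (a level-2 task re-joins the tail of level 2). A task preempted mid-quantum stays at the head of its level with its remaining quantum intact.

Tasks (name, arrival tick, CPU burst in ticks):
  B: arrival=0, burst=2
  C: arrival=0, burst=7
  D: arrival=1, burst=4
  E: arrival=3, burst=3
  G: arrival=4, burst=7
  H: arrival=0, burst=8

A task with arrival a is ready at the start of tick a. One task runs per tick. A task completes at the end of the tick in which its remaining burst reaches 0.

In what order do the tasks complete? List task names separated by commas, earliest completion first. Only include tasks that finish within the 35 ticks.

completion order = B, E, C, H, D, G

t=0: L0/L1/L2 = BCH/-/- → run B
t=1: L0/L1/L2 = BCHD/-/- → run B
t=2: L0/L1/L2 = CHD/-/- → run C
t=3: L0/L1/L2 = CHDE/-/- → run C
t=4: L0/L1/L2 = CHDEG/-/- → run C
t=5: L0/L1/L2 = HDEG/C/- → run H
t=6: L0/L1/L2 = HDEG/C/- → run H
t=7: L0/L1/L2 = HDEG/C/- → run H
t=8: L0/L1/L2 = DEG/CH/- → run D
t=9: L0/L1/L2 = DEG/CH/- → run D
t=10: L0/L1/L2 = DEG/CH/- → run D
t=11: L0/L1/L2 = EG/CHD/- → run E
t=12: L0/L1/L2 = EG/CHD/- → run E
t=13: L0/L1/L2 = EG/CHD/- → run E
t=14: L0/L1/L2 = G/CHD/- → run G
t=15: L0/L1/L2 = G/CHD/- → run G
t=16: L0/L1/L2 = G/CHD/- → run G
t=17: L0/L1/L2 = -/CHDG/- → run C
t=18: L0/L1/L2 = -/CHDG/- → run C
t=19: L0/L1/L2 = -/CHDG/- → run C
t=20: L0/L1/L2 = -/CHDG/- → run C
t=21: L0/L1/L2 = -/HDG/- → run H
t=22: L0/L1/L2 = -/HDG/- → run H
t=23: L0/L1/L2 = -/HDG/- → run H
t=24: L0/L1/L2 = -/HDG/- → run H
t=25: L0/L1/L2 = -/HDG/- → run H
t=26: L0/L1/L2 = -/DG/- → run D
t=27: L0/L1/L2 = -/G/- → run G
t=28: L0/L1/L2 = -/G/- → run G
t=29: L0/L1/L2 = -/G/- → run G
t=30: L0/L1/L2 = -/G/- → run G
t=31: (idle)
t=32: (idle)
t=33: (idle)
t=34: (idle)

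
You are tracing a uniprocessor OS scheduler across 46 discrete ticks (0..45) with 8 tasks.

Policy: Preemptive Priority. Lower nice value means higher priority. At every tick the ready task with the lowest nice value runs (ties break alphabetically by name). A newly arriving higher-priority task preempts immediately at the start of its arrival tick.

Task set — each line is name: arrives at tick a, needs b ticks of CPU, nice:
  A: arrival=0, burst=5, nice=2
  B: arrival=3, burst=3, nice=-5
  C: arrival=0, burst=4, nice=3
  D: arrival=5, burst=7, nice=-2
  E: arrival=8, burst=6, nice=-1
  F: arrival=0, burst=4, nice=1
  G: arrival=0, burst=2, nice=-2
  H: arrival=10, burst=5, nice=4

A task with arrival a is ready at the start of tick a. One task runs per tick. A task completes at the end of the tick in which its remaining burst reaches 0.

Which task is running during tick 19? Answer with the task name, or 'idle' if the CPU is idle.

running at tick 19 = F

t=0: ready={A,C,F,G} → run G
t=1: ready={A,C,F,G} → run G
t=2: ready={A,C,F} → run F
t=3: ready={A,B,C,F} → run B
t=4: ready={A,B,C,F} → run B
t=5: ready={A,B,C,D,F} → run B
t=6: ready={A,C,D,F} → run D
t=7: ready={A,C,D,F} → run D
t=8: ready={A,C,D,E,F} → run D
t=9: ready={A,C,D,E,F} → run D
t=10: ready={A,C,D,E,F,H} → run D
t=11: ready={A,C,D,E,F,H} → run D
t=12: ready={A,C,D,E,F,H} → run D
t=13: ready={A,C,E,F,H} → run E
t=14: ready={A,C,E,F,H} → run E
t=15: ready={A,C,E,F,H} → run E
t=16: ready={A,C,E,F,H} → run E
t=17: ready={A,C,E,F,H} → run E
t=18: ready={A,C,E,F,H} → run E
t=19: ready={A,C,F,H} → run F
t=20: ready={A,C,F,H} → run F
t=21: ready={A,C,F,H} → run F
t=22: ready={A,C,H} → run A
t=23: ready={A,C,H} → run A
t=24: ready={A,C,H} → run A
t=25: ready={A,C,H} → run A
t=26: ready={A,C,H} → run A
t=27: ready={C,H} → run C
t=28: ready={C,H} → run C
t=29: ready={C,H} → run C
t=30: ready={C,H} → run C
t=31: ready={H} → run H
t=32: ready={H} → run H
t=33: ready={H} → run H
t=34: ready={H} → run H
t=35: ready={H} → run H
t=36: (idle)
t=37: (idle)
t=38: (idle)
t=39: (idle)
t=40: (idle)
t=41: (idle)
t=42: (idle)
t=43: (idle)
t=44: (idle)
t=45: (idle)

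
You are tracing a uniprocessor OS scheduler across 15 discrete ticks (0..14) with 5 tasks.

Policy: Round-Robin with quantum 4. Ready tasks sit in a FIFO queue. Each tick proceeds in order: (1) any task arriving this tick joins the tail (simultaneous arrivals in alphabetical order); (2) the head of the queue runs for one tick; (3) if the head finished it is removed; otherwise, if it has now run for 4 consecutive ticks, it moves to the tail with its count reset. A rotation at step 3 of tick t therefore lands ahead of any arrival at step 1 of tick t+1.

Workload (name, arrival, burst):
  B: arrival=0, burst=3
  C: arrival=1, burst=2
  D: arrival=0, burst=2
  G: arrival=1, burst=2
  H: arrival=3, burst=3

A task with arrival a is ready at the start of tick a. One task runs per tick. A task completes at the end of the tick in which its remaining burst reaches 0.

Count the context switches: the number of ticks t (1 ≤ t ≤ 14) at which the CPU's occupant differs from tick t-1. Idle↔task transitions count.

context switches = 5

t=0: queue=[B,D] q_used=0 → run B
t=1: queue=[B,D,C,G] q_used=1 → run B
t=2: queue=[B,D,C,G] q_used=2 → run B
t=3: queue=[D,C,G,H] q_used=0 → run D
t=4: queue=[D,C,G,H] q_used=1 → run D
t=5: queue=[C,G,H] q_used=0 → run C
t=6: queue=[C,G,H] q_used=1 → run C
t=7: queue=[G,H] q_used=0 → run G
t=8: queue=[G,H] q_used=1 → run G
t=9: queue=[H] q_used=0 → run H
t=10: queue=[H] q_used=1 → run H
t=11: queue=[H] q_used=2 → run H
t=12: (idle)
t=13: (idle)
t=14: (idle)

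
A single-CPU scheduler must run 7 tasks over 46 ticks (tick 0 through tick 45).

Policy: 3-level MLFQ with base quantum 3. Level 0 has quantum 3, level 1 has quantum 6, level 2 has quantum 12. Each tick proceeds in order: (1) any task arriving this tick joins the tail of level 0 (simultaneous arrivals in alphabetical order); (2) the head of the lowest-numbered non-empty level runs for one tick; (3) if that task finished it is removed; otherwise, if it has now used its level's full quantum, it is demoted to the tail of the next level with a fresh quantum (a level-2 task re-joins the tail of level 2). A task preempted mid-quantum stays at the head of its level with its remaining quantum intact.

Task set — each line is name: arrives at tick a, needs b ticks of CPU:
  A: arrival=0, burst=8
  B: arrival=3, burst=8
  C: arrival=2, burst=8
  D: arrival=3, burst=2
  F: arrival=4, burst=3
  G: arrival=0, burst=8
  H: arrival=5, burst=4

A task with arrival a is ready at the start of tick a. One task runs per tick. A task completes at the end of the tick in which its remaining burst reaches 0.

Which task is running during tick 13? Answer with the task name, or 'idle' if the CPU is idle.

running at tick 13 = D

t=0: L0/L1/L2 = AG/-/- → run A
t=1: L0/L1/L2 = AG/-/- → run A
t=2: L0/L1/L2 = AGC/-/- → run A
t=3: L0/L1/L2 = GCBD/A/- → run G
t=4: L0/L1/L2 = GCBDF/A/- → run G
t=5: L0/L1/L2 = GCBDFH/A/- → run G
t=6: L0/L1/L2 = CBDFH/AG/- → run C
t=7: L0/L1/L2 = CBDFH/AG/- → run C
t=8: L0/L1/L2 = CBDFH/AG/- → run C
t=9: L0/L1/L2 = BDFH/AGC/- → run B
t=10: L0/L1/L2 = BDFH/AGC/- → run B
t=11: L0/L1/L2 = BDFH/AGC/- → run B
t=12: L0/L1/L2 = DFH/AGCB/- → run D
t=13: L0/L1/L2 = DFH/AGCB/- → run D
t=14: L0/L1/L2 = FH/AGCB/- → run F
t=15: L0/L1/L2 = FH/AGCB/- → run F
t=16: L0/L1/L2 = FH/AGCB/- → run F
t=17: L0/L1/L2 = H/AGCB/- → run H
t=18: L0/L1/L2 = H/AGCB/- → run H
t=19: L0/L1/L2 = H/AGCB/- → run H
t=20: L0/L1/L2 = -/AGCBH/- → run A
t=21: L0/L1/L2 = -/AGCBH/- → run A
t=22: L0/L1/L2 = -/AGCBH/- → run A
t=23: L0/L1/L2 = -/AGCBH/- → run A
t=24: L0/L1/L2 = -/AGCBH/- → run A
t=25: L0/L1/L2 = -/GCBH/- → run G
t=26: L0/L1/L2 = -/GCBH/- → run G
t=27: L0/L1/L2 = -/GCBH/- → run G
t=28: L0/L1/L2 = -/GCBH/- → run G
t=29: L0/L1/L2 = -/GCBH/- → run G
t=30: L0/L1/L2 = -/CBH/- → run C
t=31: L0/L1/L2 = -/CBH/- → run C
t=32: L0/L1/L2 = -/CBH/- → run C
t=33: L0/L1/L2 = -/CBH/- → run C
t=34: L0/L1/L2 = -/CBH/- → run C
t=35: L0/L1/L2 = -/BH/- → run B
t=36: L0/L1/L2 = -/BH/- → run B
t=37: L0/L1/L2 = -/BH/- → run B
t=38: L0/L1/L2 = -/BH/- → run B
t=39: L0/L1/L2 = -/BH/- → run B
t=40: L0/L1/L2 = -/H/- → run H
t=41: (idle)
t=42: (idle)
t=43: (idle)
t=44: (idle)
t=45: (idle)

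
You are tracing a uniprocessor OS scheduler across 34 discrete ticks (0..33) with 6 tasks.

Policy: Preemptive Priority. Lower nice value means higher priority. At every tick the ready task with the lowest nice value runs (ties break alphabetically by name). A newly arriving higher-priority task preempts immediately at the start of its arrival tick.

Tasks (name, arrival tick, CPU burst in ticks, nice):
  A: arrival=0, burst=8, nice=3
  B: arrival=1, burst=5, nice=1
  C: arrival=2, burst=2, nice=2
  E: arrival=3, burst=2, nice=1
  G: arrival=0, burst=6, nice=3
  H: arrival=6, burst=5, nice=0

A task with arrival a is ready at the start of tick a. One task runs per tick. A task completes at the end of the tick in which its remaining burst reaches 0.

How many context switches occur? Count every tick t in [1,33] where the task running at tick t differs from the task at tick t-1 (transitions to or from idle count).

context switches = 7

t=0: ready={A,G} → run A
t=1: ready={A,B,G} → run B
t=2: ready={A,B,C,G} → run B
t=3: ready={A,B,C,E,G} → run B
t=4: ready={A,B,C,E,G} → run B
t=5: ready={A,B,C,E,G} → run B
t=6: ready={A,C,E,G,H} → run H
t=7: ready={A,C,E,G,H} → run H
t=8: ready={A,C,E,G,H} → run H
t=9: ready={A,C,E,G,H} → run H
t=10: ready={A,C,E,G,H} → run H
t=11: ready={A,C,E,G} → run E
t=12: ready={A,C,E,G} → run E
t=13: ready={A,C,G} → run C
t=14: ready={A,C,G} → run C
t=15: ready={A,G} → run A
t=16: ready={A,G} → run A
t=17: ready={A,G} → run A
t=18: ready={A,G} → run A
t=19: ready={A,G} → run A
t=20: ready={A,G} → run A
t=21: ready={A,G} → run A
t=22: ready={G} → run G
t=23: ready={G} → run G
t=24: ready={G} → run G
t=25: ready={G} → run G
t=26: ready={G} → run G
t=27: ready={G} → run G
t=28: (idle)
t=29: (idle)
t=30: (idle)
t=31: (idle)
t=32: (idle)
t=33: (idle)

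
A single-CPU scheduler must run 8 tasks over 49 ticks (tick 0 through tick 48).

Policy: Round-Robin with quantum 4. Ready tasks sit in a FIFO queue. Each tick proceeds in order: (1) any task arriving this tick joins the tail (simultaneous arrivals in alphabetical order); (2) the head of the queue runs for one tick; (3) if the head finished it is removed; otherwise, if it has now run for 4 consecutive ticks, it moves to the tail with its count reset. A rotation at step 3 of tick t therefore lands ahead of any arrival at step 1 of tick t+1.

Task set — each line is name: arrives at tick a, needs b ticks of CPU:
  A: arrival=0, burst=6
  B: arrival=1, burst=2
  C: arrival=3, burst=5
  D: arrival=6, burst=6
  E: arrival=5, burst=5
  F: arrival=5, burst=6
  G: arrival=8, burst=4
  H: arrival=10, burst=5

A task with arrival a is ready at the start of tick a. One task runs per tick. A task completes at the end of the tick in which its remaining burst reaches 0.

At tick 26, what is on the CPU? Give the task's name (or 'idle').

t=0: queue=[A] q_used=0 → run A
t=1: queue=[A,B] q_used=1 → run A
t=2: queue=[A,B] q_used=2 → run A
t=3: queue=[A,B,C] q_used=3 → run A
t=4: queue=[B,C,A] q_used=0 → run B
t=5: queue=[B,C,A,E,F] q_used=1 → run B
t=6: queue=[C,A,E,F,D] q_used=0 → run C
t=7: queue=[C,A,E,F,D] q_used=1 → run C
t=8: queue=[C,A,E,F,D,G] q_used=2 → run C
t=9: queue=[C,A,E,F,D,G] q_used=3 → run C
t=10: queue=[A,E,F,D,G,C,H] q_used=0 → run A
t=11: queue=[A,E,F,D,G,C,H] q_used=1 → run A
t=12: queue=[E,F,D,G,C,H] q_used=0 → run E
t=13: queue=[E,F,D,G,C,H] q_used=1 → run E
t=14: queue=[E,F,D,G,C,H] q_used=2 → run E
t=15: queue=[E,F,D,G,C,H] q_used=3 → run E
t=16: queue=[F,D,G,C,H,E] q_used=0 → run F
t=17: queue=[F,D,G,C,H,E] q_used=1 → run F
t=18: queue=[F,D,G,C,H,E] q_used=2 → run F
t=19: queue=[F,D,G,C,H,E] q_used=3 → run F
t=20: queue=[D,G,C,H,E,F] q_used=0 → run D
t=21: queue=[D,G,C,H,E,F] q_used=1 → run D
t=22: queue=[D,G,C,H,E,F] q_used=2 → run D
t=23: queue=[D,G,C,H,E,F] q_used=3 → run D
t=24: queue=[G,C,H,E,F,D] q_used=0 → run G
t=25: queue=[G,C,H,E,F,D] q_used=1 → run G
t=26: queue=[G,C,H,E,F,D] q_used=2 → run G
t=27: queue=[G,C,H,E,F,D] q_used=3 → run G
t=28: queue=[C,H,E,F,D] q_used=0 → run C
t=29: queue=[H,E,F,D] q_used=0 → run H
t=30: queue=[H,E,F,D] q_used=1 → run H
t=31: queue=[H,E,F,D] q_used=2 → run H
t=32: queue=[H,E,F,D] q_used=3 → run H
t=33: queue=[E,F,D,H] q_used=0 → run E
t=34: queue=[F,D,H] q_used=0 → run F
t=35: queue=[F,D,H] q_used=1 → run F
t=36: queue=[D,H] q_used=0 → run D
t=37: queue=[D,H] q_used=1 → run D
t=38: queue=[H] q_used=0 → run H
t=39: (idle)
t=40: (idle)
t=41: (idle)
t=42: (idle)
t=43: (idle)
t=44: (idle)
t=45: (idle)
t=46: (idle)
t=47: (idle)
t=48: (idle)

running at tick 26 = G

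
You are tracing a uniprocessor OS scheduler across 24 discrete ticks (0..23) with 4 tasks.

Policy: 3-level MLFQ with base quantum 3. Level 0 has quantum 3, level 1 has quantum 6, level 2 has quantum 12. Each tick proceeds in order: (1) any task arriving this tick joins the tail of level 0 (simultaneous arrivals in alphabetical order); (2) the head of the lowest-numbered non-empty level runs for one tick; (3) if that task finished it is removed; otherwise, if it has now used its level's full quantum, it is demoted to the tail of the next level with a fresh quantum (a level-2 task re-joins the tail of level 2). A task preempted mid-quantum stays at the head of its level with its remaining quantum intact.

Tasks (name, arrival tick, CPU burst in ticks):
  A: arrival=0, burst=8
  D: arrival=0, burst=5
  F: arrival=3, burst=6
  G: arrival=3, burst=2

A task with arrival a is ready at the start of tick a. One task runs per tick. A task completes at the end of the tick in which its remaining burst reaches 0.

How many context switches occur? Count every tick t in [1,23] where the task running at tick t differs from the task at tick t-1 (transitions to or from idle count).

t=0: L0/L1/L2 = AD/-/- → run A
t=1: L0/L1/L2 = AD/-/- → run A
t=2: L0/L1/L2 = AD/-/- → run A
t=3: L0/L1/L2 = DFG/A/- → run D
t=4: L0/L1/L2 = DFG/A/- → run D
t=5: L0/L1/L2 = DFG/A/- → run D
t=6: L0/L1/L2 = FG/AD/- → run F
t=7: L0/L1/L2 = FG/AD/- → run F
t=8: L0/L1/L2 = FG/AD/- → run F
t=9: L0/L1/L2 = G/ADF/- → run G
t=10: L0/L1/L2 = G/ADF/- → run G
t=11: L0/L1/L2 = -/ADF/- → run A
t=12: L0/L1/L2 = -/ADF/- → run A
t=13: L0/L1/L2 = -/ADF/- → run A
t=14: L0/L1/L2 = -/ADF/- → run A
t=15: L0/L1/L2 = -/ADF/- → run A
t=16: L0/L1/L2 = -/DF/- → run D
t=17: L0/L1/L2 = -/DF/- → run D
t=18: L0/L1/L2 = -/F/- → run F
t=19: L0/L1/L2 = -/F/- → run F
t=20: L0/L1/L2 = -/F/- → run F
t=21: (idle)
t=22: (idle)
t=23: (idle)

context switches = 7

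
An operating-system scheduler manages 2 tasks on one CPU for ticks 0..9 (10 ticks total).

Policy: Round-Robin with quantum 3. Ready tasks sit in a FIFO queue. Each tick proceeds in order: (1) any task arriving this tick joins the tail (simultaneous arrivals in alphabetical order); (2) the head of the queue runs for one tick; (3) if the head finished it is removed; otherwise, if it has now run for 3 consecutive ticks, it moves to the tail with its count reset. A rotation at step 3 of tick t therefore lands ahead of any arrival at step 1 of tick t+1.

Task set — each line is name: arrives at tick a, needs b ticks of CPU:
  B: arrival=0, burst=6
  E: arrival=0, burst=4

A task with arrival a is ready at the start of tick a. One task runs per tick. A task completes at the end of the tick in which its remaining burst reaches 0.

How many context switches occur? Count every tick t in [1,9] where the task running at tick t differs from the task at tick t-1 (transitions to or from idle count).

t=0: queue=[B,E] q_used=0 → run B
t=1: queue=[B,E] q_used=1 → run B
t=2: queue=[B,E] q_used=2 → run B
t=3: queue=[E,B] q_used=0 → run E
t=4: queue=[E,B] q_used=1 → run E
t=5: queue=[E,B] q_used=2 → run E
t=6: queue=[B,E] q_used=0 → run B
t=7: queue=[B,E] q_used=1 → run B
t=8: queue=[B,E] q_used=2 → run B
t=9: queue=[E] q_used=0 → run E

context switches = 3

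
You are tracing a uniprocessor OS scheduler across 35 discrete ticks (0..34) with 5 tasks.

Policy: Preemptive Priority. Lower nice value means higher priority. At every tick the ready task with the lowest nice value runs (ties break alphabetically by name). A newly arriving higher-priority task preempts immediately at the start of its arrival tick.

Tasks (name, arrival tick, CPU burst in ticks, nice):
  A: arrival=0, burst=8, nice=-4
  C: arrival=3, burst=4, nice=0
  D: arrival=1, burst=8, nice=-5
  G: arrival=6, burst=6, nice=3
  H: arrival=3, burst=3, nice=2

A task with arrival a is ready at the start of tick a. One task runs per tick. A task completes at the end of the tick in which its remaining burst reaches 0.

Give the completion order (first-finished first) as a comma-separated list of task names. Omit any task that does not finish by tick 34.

completion order = D, A, C, H, G

t=0: ready={A} → run A
t=1: ready={A,D} → run D
t=2: ready={A,D} → run D
t=3: ready={A,C,D,H} → run D
t=4: ready={A,C,D,H} → run D
t=5: ready={A,C,D,H} → run D
t=6: ready={A,C,D,G,H} → run D
t=7: ready={A,C,D,G,H} → run D
t=8: ready={A,C,D,G,H} → run D
t=9: ready={A,C,G,H} → run A
t=10: ready={A,C,G,H} → run A
t=11: ready={A,C,G,H} → run A
t=12: ready={A,C,G,H} → run A
t=13: ready={A,C,G,H} → run A
t=14: ready={A,C,G,H} → run A
t=15: ready={A,C,G,H} → run A
t=16: ready={C,G,H} → run C
t=17: ready={C,G,H} → run C
t=18: ready={C,G,H} → run C
t=19: ready={C,G,H} → run C
t=20: ready={G,H} → run H
t=21: ready={G,H} → run H
t=22: ready={G,H} → run H
t=23: ready={G} → run G
t=24: ready={G} → run G
t=25: ready={G} → run G
t=26: ready={G} → run G
t=27: ready={G} → run G
t=28: ready={G} → run G
t=29: (idle)
t=30: (idle)
t=31: (idle)
t=32: (idle)
t=33: (idle)
t=34: (idle)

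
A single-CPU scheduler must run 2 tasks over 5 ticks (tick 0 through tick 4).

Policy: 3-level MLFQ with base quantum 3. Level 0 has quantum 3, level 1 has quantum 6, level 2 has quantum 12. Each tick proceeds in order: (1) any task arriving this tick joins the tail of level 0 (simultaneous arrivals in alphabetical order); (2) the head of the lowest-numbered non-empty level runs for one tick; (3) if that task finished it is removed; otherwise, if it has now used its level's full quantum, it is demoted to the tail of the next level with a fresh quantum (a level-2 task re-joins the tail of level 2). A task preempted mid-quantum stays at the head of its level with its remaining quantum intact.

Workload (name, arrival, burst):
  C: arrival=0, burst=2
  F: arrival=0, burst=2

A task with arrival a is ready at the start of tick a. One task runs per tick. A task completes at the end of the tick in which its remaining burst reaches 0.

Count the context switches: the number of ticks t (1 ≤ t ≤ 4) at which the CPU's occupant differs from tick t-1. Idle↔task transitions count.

t=0: L0/L1/L2 = CF/-/- → run C
t=1: L0/L1/L2 = CF/-/- → run C
t=2: L0/L1/L2 = F/-/- → run F
t=3: L0/L1/L2 = F/-/- → run F
t=4: (idle)

context switches = 2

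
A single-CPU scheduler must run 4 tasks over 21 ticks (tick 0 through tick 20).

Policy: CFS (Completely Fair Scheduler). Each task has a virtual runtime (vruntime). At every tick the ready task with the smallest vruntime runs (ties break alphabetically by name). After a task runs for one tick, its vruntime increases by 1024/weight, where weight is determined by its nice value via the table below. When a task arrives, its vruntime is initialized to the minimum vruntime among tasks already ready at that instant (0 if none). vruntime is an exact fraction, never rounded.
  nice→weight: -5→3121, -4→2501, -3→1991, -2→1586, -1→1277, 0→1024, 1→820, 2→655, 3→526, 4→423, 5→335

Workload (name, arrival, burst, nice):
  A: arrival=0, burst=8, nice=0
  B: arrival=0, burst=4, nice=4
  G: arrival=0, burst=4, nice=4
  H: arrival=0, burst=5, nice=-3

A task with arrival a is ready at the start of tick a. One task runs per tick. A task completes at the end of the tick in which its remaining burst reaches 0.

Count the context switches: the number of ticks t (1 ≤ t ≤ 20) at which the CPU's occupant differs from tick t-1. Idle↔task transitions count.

t=0: vr[A=0 B=0 G=0 H=0] → run A
t=1: vr[A=1 B=0 G=0 H=0] → run B
t=2: vr[A=1 B=1024/423 G=0 H=0] → run G
t=3: vr[A=1 B=1024/423 G=1024/423 H=0] → run H
t=4: vr[A=1 B=1024/423 G=1024/423 H=1024/1991] → run H
t=5: vr[A=1 B=1024/423 G=1024/423 H=2048/1991] → run A
t=6: vr[A=2 B=1024/423 G=1024/423 H=2048/1991] → run H
t=7: vr[A=2 B=1024/423 G=1024/423 H=3072/1991] → run H
t=8: vr[A=2 B=1024/423 G=1024/423 H=4096/1991] → run A
t=9: vr[A=3 B=1024/423 G=1024/423 H=4096/1991] → run H
t=10: vr[A=3 B=1024/423 G=1024/423] → run B
t=11: vr[A=3 B=2048/423 G=1024/423] → run G
t=12: vr[A=3 B=2048/423 G=2048/423] → run A
t=13: vr[A=4 B=2048/423 G=2048/423] → run A
t=14: vr[A=5 B=2048/423 G=2048/423] → run B
t=15: vr[A=5 B=1024/141 G=2048/423] → run G
t=16: vr[A=5 B=1024/141 G=1024/141] → run A
t=17: vr[A=6 B=1024/141 G=1024/141] → run A
t=18: vr[A=7 B=1024/141 G=1024/141] → run A
t=19: vr[B=1024/141 G=1024/141] → run B
t=20: vr[G=1024/141] → run G

context switches = 15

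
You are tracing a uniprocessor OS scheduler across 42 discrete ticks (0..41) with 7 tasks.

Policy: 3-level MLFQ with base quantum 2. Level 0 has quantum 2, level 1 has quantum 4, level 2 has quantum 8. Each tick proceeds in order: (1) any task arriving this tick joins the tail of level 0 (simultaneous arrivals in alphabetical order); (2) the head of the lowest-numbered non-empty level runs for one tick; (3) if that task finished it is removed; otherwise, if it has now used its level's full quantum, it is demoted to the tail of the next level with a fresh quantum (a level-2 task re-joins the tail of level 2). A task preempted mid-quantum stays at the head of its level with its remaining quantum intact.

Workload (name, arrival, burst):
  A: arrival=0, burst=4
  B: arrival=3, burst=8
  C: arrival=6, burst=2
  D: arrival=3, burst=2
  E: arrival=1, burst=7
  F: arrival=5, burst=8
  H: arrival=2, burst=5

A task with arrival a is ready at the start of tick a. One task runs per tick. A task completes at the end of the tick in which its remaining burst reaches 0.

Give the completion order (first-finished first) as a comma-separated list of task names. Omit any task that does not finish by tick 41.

completion order = D, C, A, H, E, B, F

t=0: L0/L1/L2 = A/-/- → run A
t=1: L0/L1/L2 = AE/-/- → run A
t=2: L0/L1/L2 = EH/A/- → run E
t=3: L0/L1/L2 = EHBD/A/- → run E
t=4: L0/L1/L2 = HBD/AE/- → run H
t=5: L0/L1/L2 = HBDF/AE/- → run H
t=6: L0/L1/L2 = BDFC/AEH/- → run B
t=7: L0/L1/L2 = BDFC/AEH/- → run B
t=8: L0/L1/L2 = DFC/AEHB/- → run D
t=9: L0/L1/L2 = DFC/AEHB/- → run D
t=10: L0/L1/L2 = FC/AEHB/- → run F
t=11: L0/L1/L2 = FC/AEHB/- → run F
t=12: L0/L1/L2 = C/AEHBF/- → run C
t=13: L0/L1/L2 = C/AEHBF/- → run C
t=14: L0/L1/L2 = -/AEHBF/- → run A
t=15: L0/L1/L2 = -/AEHBF/- → run A
t=16: L0/L1/L2 = -/EHBF/- → run E
t=17: L0/L1/L2 = -/EHBF/- → run E
t=18: L0/L1/L2 = -/EHBF/- → run E
t=19: L0/L1/L2 = -/EHBF/- → run E
t=20: L0/L1/L2 = -/HBF/E → run H
t=21: L0/L1/L2 = -/HBF/E → run H
t=22: L0/L1/L2 = -/HBF/E → run H
t=23: L0/L1/L2 = -/BF/E → run B
t=24: L0/L1/L2 = -/BF/E → run B
t=25: L0/L1/L2 = -/BF/E → run B
t=26: L0/L1/L2 = -/BF/E → run B
t=27: L0/L1/L2 = -/F/EB → run F
t=28: L0/L1/L2 = -/F/EB → run F
t=29: L0/L1/L2 = -/F/EB → run F
t=30: L0/L1/L2 = -/F/EB → run F
t=31: L0/L1/L2 = -/-/EBF → run E
t=32: L0/L1/L2 = -/-/BF → run B
t=33: L0/L1/L2 = -/-/BF → run B
t=34: L0/L1/L2 = -/-/F → run F
t=35: L0/L1/L2 = -/-/F → run F
t=36: (idle)
t=37: (idle)
t=38: (idle)
t=39: (idle)
t=40: (idle)
t=41: (idle)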